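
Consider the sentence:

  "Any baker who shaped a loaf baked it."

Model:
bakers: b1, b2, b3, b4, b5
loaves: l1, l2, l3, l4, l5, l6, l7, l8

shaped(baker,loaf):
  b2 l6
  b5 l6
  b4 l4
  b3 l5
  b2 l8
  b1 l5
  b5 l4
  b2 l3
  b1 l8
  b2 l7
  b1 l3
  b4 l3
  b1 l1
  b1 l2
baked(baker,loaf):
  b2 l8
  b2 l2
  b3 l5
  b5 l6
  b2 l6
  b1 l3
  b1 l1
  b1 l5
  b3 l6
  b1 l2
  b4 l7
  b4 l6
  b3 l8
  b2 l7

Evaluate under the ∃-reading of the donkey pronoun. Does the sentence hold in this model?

False

"it" takes "a loaf" as antecedent — a donkey pronoun bound across the clause boundary.
Weak reading: every baker b with some shaped-loaf has at least one shaped-loaf l such that baked(b,l).
Per baker: b1:✓  b2:✓  b3:✓  b4:✗  b5:✓
b4 has no witness among its shaped-loaves.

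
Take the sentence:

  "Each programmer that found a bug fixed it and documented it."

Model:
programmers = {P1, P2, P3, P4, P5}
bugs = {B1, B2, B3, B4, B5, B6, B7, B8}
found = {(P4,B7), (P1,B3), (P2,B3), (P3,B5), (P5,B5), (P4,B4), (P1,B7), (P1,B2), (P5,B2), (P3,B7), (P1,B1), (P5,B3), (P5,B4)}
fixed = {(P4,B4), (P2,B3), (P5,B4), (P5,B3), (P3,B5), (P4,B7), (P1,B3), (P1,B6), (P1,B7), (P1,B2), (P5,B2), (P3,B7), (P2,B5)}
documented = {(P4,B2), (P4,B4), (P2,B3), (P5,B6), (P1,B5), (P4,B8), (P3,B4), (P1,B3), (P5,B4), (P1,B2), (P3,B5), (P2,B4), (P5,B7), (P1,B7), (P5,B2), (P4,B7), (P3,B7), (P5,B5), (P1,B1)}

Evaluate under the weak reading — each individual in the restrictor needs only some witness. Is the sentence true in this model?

"it" takes "a bug" as antecedent — a donkey pronoun bound across the clause boundary.
Weak reading: every programmer p with some found-bug has at least one found-bug b such that fixed(p,b) ∧ documented(p,b).
Per programmer: P1:✓  P2:✓  P3:✓  P4:✓  P5:✓
Every programmer in the restrictor has a witness.

True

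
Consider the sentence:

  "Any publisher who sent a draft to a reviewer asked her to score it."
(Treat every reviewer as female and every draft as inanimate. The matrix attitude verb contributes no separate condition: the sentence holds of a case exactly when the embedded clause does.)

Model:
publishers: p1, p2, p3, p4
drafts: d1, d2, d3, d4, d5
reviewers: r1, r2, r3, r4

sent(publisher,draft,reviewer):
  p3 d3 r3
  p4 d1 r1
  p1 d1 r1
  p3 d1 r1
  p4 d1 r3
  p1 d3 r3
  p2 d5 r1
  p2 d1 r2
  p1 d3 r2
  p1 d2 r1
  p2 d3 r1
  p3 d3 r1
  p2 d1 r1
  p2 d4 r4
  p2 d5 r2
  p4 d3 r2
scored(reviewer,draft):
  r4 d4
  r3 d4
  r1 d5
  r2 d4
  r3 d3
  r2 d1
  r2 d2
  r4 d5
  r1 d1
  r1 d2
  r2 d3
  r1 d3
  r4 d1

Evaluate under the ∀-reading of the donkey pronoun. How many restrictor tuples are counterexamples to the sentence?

"her" takes "a reviewer" as antecedent and "it" takes "a draft"; both are donkey pronouns co-varying with the restrictor.
Strong reading: for every (p,d,r) with sent(p,d,r), scored(r,d).
Restrictor triples: (p1,d1,r1)→scored(r1,d1) ✓  (p1,d2,r1)→scored(r1,d2) ✓  (p1,d3,r2)→scored(r2,d3) ✓  (p1,d3,r3)→scored(r3,d3) ✓  (p2,d1,r1)→scored(r1,d1) ✓  (p2,d1,r2)→scored(r2,d1) ✓  (p2,d3,r1)→scored(r1,d3) ✓  (p2,d4,r4)→scored(r4,d4) ✓  (p2,d5,r1)→scored(r1,d5) ✓  (p2,d5,r2)→scored(r2,d5) ✗  (p3,d1,r1)→scored(r1,d1) ✓  (p3,d3,r1)→scored(r1,d3) ✓  (p3,d3,r3)→scored(r3,d3) ✓  (p4,d1,r1)→scored(r1,d1) ✓  (p4,d1,r3)→scored(r3,d1) ✗  (p4,d3,r2)→scored(r2,d3) ✓
Counterexamples (restrictor triples failing the scope): 2.

2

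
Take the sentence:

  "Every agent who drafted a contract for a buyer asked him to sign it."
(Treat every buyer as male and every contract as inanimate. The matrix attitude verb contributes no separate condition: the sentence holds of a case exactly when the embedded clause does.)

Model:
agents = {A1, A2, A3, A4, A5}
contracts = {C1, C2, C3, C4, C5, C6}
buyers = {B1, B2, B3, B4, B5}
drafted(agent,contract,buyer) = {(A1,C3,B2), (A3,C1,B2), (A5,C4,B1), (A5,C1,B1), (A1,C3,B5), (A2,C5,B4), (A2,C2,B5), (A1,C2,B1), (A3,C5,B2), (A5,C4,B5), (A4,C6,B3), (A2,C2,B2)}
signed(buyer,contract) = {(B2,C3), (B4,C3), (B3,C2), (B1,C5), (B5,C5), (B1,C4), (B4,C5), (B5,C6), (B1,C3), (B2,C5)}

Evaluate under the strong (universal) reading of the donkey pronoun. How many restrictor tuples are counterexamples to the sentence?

8

"him" takes "a buyer" as antecedent and "it" takes "a contract"; both are donkey pronouns co-varying with the restrictor.
Strong reading: for every (a,c,b) with drafted(a,c,b), signed(b,c).
Restrictor triples: (A1,C2,B1)→signed(B1,C2) ✗  (A1,C3,B2)→signed(B2,C3) ✓  (A1,C3,B5)→signed(B5,C3) ✗  (A2,C2,B2)→signed(B2,C2) ✗  (A2,C2,B5)→signed(B5,C2) ✗  (A2,C5,B4)→signed(B4,C5) ✓  (A3,C1,B2)→signed(B2,C1) ✗  (A3,C5,B2)→signed(B2,C5) ✓  (A4,C6,B3)→signed(B3,C6) ✗  (A5,C1,B1)→signed(B1,C1) ✗  (A5,C4,B1)→signed(B1,C4) ✓  (A5,C4,B5)→signed(B5,C4) ✗
Counterexamples (restrictor triples failing the scope): 8.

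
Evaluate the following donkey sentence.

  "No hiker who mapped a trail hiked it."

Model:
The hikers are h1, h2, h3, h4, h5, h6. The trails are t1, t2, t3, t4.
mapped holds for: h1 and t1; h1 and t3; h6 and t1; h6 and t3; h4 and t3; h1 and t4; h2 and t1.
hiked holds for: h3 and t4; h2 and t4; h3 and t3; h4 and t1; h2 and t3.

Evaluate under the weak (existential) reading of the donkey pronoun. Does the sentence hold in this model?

True

"it" takes "a trail" as antecedent — a donkey pronoun bound across the clause boundary.
Truth condition: for no (h,t) with mapped(h,t) does hiked(h,t) hold.
Restrictor pairs — does the scope hold? (h1,t1):fails  (h1,t3):fails  (h1,t4):fails  (h2,t1):fails  (h4,t3):fails  (h6,t1):fails  (h6,t3):fails
Scope holds for no restrictor pair, so the sentence is true.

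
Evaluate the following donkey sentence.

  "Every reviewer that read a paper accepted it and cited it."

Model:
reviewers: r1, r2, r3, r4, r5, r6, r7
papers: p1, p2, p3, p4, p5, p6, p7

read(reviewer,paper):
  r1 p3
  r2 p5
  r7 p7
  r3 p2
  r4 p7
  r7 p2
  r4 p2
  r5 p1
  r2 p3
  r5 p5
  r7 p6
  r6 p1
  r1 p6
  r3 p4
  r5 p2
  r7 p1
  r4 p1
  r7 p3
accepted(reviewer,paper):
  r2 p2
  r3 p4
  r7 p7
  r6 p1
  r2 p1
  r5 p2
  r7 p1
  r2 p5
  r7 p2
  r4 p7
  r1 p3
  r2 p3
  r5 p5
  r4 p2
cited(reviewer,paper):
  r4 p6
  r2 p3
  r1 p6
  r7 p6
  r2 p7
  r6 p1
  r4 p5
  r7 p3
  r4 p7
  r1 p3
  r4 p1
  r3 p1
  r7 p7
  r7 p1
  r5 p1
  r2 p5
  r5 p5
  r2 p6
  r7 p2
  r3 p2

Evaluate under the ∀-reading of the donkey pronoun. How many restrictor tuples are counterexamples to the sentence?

9

"it" takes "a paper" as antecedent — a donkey pronoun bound across the clause boundary.
Strong reading: for every (r,p) with read(r,p), accepted(r,p) ∧ cited(r,p).
Restrictor pairs: (r1,p3) ✓  (r1,p6) ✗  (r2,p3) ✓  (r2,p5) ✓  (r3,p2) ✗  (r3,p4) ✗  (r4,p1) ✗  (r4,p2) ✗  (r4,p7) ✓  (r5,p1) ✗  (r5,p2) ✗  (r5,p5) ✓  (r6,p1) ✓  (r7,p1) ✓  (r7,p2) ✓  (r7,p3) ✗  (r7,p6) ✗  (r7,p7) ✓
Counterexamples (restrictor pairs failing the scope): 9.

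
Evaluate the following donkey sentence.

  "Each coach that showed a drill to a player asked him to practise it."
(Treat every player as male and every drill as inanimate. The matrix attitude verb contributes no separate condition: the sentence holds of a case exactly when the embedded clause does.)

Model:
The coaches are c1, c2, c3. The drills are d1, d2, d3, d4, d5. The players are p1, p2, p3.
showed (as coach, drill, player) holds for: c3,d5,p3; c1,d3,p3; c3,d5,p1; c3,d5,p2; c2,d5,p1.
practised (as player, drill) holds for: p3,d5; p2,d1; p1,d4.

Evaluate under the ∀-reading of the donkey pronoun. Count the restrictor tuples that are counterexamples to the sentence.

4

"him" takes "a player" as antecedent and "it" takes "a drill"; both are donkey pronouns co-varying with the restrictor.
Strong reading: for every (c,d,p) with showed(c,d,p), practised(p,d).
Restrictor triples: (c1,d3,p3)→practised(p3,d3) ✗  (c2,d5,p1)→practised(p1,d5) ✗  (c3,d5,p1)→practised(p1,d5) ✗  (c3,d5,p2)→practised(p2,d5) ✗  (c3,d5,p3)→practised(p3,d5) ✓
Counterexamples (restrictor triples failing the scope): 4.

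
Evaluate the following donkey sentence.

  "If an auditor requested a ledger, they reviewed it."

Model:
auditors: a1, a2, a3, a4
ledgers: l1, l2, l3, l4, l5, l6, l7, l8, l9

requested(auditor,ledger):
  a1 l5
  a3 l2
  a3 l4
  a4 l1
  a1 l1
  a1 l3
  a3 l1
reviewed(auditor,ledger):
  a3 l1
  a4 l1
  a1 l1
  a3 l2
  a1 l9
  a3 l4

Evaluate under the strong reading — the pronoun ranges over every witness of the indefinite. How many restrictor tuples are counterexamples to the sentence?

"it" takes "a ledger" as antecedent — a donkey pronoun bound across the clause boundary.
Strong reading: for every (a,l) with requested(a,l), reviewed(a,l).
Restrictor pairs: (a1,l1) ✓  (a1,l3) ✗  (a1,l5) ✗  (a3,l1) ✓  (a3,l2) ✓  (a3,l4) ✓  (a4,l1) ✓
Counterexamples (restrictor pairs failing the scope): 2.

2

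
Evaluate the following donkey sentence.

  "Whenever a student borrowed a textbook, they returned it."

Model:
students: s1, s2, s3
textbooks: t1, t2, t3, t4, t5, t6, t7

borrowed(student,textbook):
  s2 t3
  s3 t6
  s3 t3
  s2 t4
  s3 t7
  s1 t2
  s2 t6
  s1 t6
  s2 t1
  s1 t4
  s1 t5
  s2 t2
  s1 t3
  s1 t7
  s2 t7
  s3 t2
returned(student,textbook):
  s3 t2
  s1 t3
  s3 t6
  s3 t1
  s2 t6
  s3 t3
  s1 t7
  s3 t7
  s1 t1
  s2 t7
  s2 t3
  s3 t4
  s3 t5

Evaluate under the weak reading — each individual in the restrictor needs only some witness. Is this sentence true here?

"it" takes "a textbook" as antecedent — a donkey pronoun bound across the clause boundary.
Weak reading: every student s with some borrowed-textbook has at least one borrowed-textbook t such that returned(s,t).
Per student: s1:✓  s2:✓  s3:✓
Every student in the restrictor has a witness.

True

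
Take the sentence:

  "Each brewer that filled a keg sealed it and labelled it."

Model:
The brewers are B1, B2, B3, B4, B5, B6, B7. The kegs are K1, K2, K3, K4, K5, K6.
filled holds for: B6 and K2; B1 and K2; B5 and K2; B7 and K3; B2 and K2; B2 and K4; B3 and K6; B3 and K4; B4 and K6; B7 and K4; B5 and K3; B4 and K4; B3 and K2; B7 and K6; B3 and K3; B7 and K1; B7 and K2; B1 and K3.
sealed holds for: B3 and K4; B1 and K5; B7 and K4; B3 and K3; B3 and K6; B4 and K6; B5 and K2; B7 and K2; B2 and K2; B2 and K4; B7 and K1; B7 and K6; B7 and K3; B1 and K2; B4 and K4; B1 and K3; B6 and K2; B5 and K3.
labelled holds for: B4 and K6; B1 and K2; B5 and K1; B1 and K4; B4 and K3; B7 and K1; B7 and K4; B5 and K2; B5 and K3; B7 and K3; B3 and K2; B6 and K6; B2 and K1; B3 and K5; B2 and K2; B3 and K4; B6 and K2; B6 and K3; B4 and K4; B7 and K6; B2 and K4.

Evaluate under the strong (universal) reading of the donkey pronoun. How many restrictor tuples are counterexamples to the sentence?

5

"it" takes "a keg" as antecedent — a donkey pronoun bound across the clause boundary.
Strong reading: for every (b,k) with filled(b,k), sealed(b,k) ∧ labelled(b,k).
Restrictor pairs: (B1,K2) ✓  (B1,K3) ✗  (B2,K2) ✓  (B2,K4) ✓  (B3,K2) ✗  (B3,K3) ✗  (B3,K4) ✓  (B3,K6) ✗  (B4,K4) ✓  (B4,K6) ✓  (B5,K2) ✓  (B5,K3) ✓  (B6,K2) ✓  (B7,K1) ✓  (B7,K2) ✗  (B7,K3) ✓  (B7,K4) ✓  (B7,K6) ✓
Counterexamples (restrictor pairs failing the scope): 5.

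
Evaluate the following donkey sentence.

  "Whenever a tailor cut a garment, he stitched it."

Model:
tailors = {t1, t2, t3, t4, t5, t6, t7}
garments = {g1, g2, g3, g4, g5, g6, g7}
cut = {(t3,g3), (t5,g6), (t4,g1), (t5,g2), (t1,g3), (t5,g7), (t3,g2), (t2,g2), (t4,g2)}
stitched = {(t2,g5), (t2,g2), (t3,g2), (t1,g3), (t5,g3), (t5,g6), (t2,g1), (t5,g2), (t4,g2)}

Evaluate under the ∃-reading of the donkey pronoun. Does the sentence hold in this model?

"it" takes "a garment" as antecedent — a donkey pronoun bound across the clause boundary.
Weak reading: every tailor t with some cut-garment has at least one cut-garment g such that stitched(t,g).
Per tailor: t1:✓  t2:✓  t3:✓  t4:✓  t5:✓
Every tailor in the restrictor has a witness.

True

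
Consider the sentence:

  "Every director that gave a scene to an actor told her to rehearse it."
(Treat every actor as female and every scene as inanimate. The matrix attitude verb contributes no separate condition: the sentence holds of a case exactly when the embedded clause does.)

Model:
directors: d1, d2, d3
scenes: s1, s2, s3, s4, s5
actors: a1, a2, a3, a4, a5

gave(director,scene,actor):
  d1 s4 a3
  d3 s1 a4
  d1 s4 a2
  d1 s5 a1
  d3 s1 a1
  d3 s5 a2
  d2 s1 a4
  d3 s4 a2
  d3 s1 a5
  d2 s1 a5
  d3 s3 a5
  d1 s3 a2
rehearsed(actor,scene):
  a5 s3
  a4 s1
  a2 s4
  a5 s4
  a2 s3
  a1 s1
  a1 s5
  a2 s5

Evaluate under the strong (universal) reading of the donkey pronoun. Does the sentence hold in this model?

False

"her" takes "an actor" as antecedent and "it" takes "a scene"; both are donkey pronouns co-varying with the restrictor.
Strong reading: for every (d,s,a) with gave(d,s,a), rehearsed(a,s).
Restrictor triples: (d1,s3,a2)→rehearsed(a2,s3) ✓  (d1,s4,a2)→rehearsed(a2,s4) ✓  (d1,s4,a3)→rehearsed(a3,s4) ✗  (d1,s5,a1)→rehearsed(a1,s5) ✓  (d2,s1,a4)→rehearsed(a4,s1) ✓  (d2,s1,a5)→rehearsed(a5,s1) ✗  (d3,s1,a1)→rehearsed(a1,s1) ✓  (d3,s1,a4)→rehearsed(a4,s1) ✓  (d3,s1,a5)→rehearsed(a5,s1) ✗  (d3,s3,a5)→rehearsed(a5,s3) ✓  (d3,s4,a2)→rehearsed(a2,s4) ✓  (d3,s5,a2)→rehearsed(a2,s5) ✓
Counterexample: (d1,s4,a3) — rehearsed(a3,s4) does not hold.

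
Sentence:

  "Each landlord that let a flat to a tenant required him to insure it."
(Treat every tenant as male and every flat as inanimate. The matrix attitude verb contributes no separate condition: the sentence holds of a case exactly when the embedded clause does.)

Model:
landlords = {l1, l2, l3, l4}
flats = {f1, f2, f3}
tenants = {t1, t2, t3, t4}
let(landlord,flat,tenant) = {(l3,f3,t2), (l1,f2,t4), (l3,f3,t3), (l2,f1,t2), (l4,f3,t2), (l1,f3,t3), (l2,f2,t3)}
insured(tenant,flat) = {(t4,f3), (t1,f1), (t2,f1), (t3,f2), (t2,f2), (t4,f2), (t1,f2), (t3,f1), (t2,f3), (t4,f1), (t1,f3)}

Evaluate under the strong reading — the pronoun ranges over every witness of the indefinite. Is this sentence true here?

False

"him" takes "a tenant" as antecedent and "it" takes "a flat"; both are donkey pronouns co-varying with the restrictor.
Strong reading: for every (l,f,t) with let(l,f,t), insured(t,f).
Restrictor triples: (l1,f2,t4)→insured(t4,f2) ✓  (l1,f3,t3)→insured(t3,f3) ✗  (l2,f1,t2)→insured(t2,f1) ✓  (l2,f2,t3)→insured(t3,f2) ✓  (l3,f3,t2)→insured(t2,f3) ✓  (l3,f3,t3)→insured(t3,f3) ✗  (l4,f3,t2)→insured(t2,f3) ✓
Counterexample: (l1,f3,t3) — insured(t3,f3) does not hold.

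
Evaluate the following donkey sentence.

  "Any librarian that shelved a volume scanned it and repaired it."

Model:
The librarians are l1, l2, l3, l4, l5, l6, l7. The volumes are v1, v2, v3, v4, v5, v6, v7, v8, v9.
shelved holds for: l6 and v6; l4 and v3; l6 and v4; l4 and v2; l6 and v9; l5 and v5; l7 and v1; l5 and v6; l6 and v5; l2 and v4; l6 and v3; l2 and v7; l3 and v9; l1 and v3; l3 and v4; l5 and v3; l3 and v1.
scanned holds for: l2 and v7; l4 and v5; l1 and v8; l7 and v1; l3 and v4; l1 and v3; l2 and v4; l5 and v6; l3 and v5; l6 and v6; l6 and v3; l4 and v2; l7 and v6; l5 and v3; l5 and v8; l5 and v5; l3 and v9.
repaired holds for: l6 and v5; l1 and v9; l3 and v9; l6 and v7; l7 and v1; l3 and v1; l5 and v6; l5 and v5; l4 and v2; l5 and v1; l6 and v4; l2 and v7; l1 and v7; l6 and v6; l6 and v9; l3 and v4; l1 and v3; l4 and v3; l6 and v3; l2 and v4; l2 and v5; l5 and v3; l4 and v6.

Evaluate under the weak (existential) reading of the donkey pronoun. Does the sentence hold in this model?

True

"it" takes "a volume" as antecedent — a donkey pronoun bound across the clause boundary.
Weak reading: every librarian l with some shelved-volume has at least one shelved-volume v such that scanned(l,v) ∧ repaired(l,v).
Per librarian: l1:✓  l2:✓  l3:✓  l4:✓  l5:✓  l6:✓  l7:✓
Every librarian in the restrictor has a witness.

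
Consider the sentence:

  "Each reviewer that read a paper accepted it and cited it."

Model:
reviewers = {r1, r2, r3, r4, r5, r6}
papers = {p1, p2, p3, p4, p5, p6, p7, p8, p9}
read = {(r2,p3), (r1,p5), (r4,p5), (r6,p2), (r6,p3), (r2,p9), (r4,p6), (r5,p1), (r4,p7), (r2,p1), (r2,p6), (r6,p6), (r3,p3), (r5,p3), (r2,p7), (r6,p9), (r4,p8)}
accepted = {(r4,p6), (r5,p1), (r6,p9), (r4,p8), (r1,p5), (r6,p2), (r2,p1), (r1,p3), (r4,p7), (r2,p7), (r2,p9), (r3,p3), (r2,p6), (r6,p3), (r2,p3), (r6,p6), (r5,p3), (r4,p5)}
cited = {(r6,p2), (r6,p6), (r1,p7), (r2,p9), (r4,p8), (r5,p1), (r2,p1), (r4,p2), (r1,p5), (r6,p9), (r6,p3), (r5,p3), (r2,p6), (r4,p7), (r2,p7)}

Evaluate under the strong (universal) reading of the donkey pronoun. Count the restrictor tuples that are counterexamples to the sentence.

"it" takes "a paper" as antecedent — a donkey pronoun bound across the clause boundary.
Strong reading: for every (r,p) with read(r,p), accepted(r,p) ∧ cited(r,p).
Restrictor pairs: (r1,p5) ✓  (r2,p1) ✓  (r2,p3) ✗  (r2,p6) ✓  (r2,p7) ✓  (r2,p9) ✓  (r3,p3) ✗  (r4,p5) ✗  (r4,p6) ✗  (r4,p7) ✓  (r4,p8) ✓  (r5,p1) ✓  (r5,p3) ✓  (r6,p2) ✓  (r6,p3) ✓  (r6,p6) ✓  (r6,p9) ✓
Counterexamples (restrictor pairs failing the scope): 4.

4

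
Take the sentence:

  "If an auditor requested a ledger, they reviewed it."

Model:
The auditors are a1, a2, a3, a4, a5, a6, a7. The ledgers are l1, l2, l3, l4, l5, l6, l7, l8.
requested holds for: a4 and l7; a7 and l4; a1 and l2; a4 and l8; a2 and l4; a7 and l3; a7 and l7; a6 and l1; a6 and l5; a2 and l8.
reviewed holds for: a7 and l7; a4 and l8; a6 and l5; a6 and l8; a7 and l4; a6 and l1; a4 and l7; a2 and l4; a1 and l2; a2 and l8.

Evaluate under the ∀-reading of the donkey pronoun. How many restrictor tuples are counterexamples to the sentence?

1

"it" takes "a ledger" as antecedent — a donkey pronoun bound across the clause boundary.
Strong reading: for every (a,l) with requested(a,l), reviewed(a,l).
Restrictor pairs: (a1,l2) ✓  (a2,l4) ✓  (a2,l8) ✓  (a4,l7) ✓  (a4,l8) ✓  (a6,l1) ✓  (a6,l5) ✓  (a7,l3) ✗  (a7,l4) ✓  (a7,l7) ✓
Counterexamples (restrictor pairs failing the scope): 1.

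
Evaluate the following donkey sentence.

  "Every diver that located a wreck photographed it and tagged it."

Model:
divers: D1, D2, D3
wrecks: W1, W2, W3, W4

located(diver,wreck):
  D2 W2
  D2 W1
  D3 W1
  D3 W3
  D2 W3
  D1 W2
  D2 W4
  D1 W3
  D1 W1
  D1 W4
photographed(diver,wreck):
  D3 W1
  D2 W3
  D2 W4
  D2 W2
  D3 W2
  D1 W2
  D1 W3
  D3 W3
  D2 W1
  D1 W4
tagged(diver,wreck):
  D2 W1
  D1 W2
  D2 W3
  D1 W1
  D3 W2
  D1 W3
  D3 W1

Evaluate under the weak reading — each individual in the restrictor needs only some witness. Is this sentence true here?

"it" takes "a wreck" as antecedent — a donkey pronoun bound across the clause boundary.
Weak reading: every diver d with some located-wreck has at least one located-wreck w such that photographed(d,w) ∧ tagged(d,w).
Per diver: D1:✓  D2:✓  D3:✓
Every diver in the restrictor has a witness.

True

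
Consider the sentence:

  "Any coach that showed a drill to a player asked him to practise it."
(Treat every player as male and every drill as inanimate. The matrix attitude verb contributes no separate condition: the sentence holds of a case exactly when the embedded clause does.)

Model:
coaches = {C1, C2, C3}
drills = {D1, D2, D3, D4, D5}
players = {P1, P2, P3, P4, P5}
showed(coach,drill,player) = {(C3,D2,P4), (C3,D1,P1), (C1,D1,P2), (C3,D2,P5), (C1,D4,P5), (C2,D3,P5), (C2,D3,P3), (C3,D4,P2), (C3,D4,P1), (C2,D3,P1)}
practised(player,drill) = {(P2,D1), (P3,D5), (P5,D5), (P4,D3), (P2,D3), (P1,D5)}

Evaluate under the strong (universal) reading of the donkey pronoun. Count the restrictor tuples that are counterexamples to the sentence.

9

"him" takes "a player" as antecedent and "it" takes "a drill"; both are donkey pronouns co-varying with the restrictor.
Strong reading: for every (c,d,p) with showed(c,d,p), practised(p,d).
Restrictor triples: (C1,D1,P2)→practised(P2,D1) ✓  (C1,D4,P5)→practised(P5,D4) ✗  (C2,D3,P1)→practised(P1,D3) ✗  (C2,D3,P3)→practised(P3,D3) ✗  (C2,D3,P5)→practised(P5,D3) ✗  (C3,D1,P1)→practised(P1,D1) ✗  (C3,D2,P4)→practised(P4,D2) ✗  (C3,D2,P5)→practised(P5,D2) ✗  (C3,D4,P1)→practised(P1,D4) ✗  (C3,D4,P2)→practised(P2,D4) ✗
Counterexamples (restrictor triples failing the scope): 9.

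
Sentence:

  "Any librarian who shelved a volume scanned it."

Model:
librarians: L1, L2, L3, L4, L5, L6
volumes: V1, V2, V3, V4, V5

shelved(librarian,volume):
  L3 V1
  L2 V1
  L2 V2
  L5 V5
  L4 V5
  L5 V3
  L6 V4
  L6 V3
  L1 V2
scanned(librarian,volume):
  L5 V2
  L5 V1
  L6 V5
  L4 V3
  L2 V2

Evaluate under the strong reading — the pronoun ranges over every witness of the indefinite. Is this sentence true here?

False

"it" takes "a volume" as antecedent — a donkey pronoun bound across the clause boundary.
Strong reading: for every (l,v) with shelved(l,v), scanned(l,v).
Restrictor pairs: (L1,V2) ✗  (L2,V1) ✗  (L2,V2) ✓  (L3,V1) ✗  (L4,V5) ✗  (L5,V3) ✗  (L5,V5) ✗  (L6,V3) ✗  (L6,V4) ✗
Counterexample: (L1,V2) is in shelved but fails the scope.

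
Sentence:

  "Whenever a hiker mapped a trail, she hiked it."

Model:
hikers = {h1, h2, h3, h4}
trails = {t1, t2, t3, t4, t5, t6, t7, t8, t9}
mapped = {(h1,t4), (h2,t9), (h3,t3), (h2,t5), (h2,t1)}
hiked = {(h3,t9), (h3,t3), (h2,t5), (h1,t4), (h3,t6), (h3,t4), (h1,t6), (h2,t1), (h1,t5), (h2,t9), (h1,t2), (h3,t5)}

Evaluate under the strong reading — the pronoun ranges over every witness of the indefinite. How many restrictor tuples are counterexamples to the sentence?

"it" takes "a trail" as antecedent — a donkey pronoun bound across the clause boundary.
Strong reading: for every (h,t) with mapped(h,t), hiked(h,t).
Restrictor pairs: (h1,t4) ✓  (h2,t1) ✓  (h2,t5) ✓  (h2,t9) ✓  (h3,t3) ✓
Counterexamples (restrictor pairs failing the scope): 0.

0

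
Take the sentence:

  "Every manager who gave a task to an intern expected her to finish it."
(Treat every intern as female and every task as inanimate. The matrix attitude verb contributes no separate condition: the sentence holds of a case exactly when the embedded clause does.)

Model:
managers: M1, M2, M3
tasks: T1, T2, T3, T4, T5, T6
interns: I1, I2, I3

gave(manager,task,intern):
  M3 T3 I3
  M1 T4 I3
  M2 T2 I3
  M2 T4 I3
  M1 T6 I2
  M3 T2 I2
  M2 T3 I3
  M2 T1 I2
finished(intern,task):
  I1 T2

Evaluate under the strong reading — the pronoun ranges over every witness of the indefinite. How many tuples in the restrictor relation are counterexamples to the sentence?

8

"her" takes "an intern" as antecedent and "it" takes "a task"; both are donkey pronouns co-varying with the restrictor.
Strong reading: for every (m,t,i) with gave(m,t,i), finished(i,t).
Restrictor triples: (M1,T4,I3)→finished(I3,T4) ✗  (M1,T6,I2)→finished(I2,T6) ✗  (M2,T1,I2)→finished(I2,T1) ✗  (M2,T2,I3)→finished(I3,T2) ✗  (M2,T3,I3)→finished(I3,T3) ✗  (M2,T4,I3)→finished(I3,T4) ✗  (M3,T2,I2)→finished(I2,T2) ✗  (M3,T3,I3)→finished(I3,T3) ✗
Counterexamples (restrictor triples failing the scope): 8.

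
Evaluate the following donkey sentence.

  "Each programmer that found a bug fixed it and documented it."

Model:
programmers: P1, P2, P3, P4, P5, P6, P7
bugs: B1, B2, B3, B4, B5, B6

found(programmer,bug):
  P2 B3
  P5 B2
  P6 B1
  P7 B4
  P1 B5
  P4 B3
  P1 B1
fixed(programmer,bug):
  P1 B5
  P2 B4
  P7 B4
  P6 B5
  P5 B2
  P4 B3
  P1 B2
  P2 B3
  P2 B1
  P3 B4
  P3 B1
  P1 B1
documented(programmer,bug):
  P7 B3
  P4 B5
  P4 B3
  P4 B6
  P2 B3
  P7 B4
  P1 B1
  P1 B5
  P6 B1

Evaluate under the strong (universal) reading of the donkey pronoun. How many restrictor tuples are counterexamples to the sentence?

"it" takes "a bug" as antecedent — a donkey pronoun bound across the clause boundary.
Strong reading: for every (p,b) with found(p,b), fixed(p,b) ∧ documented(p,b).
Restrictor pairs: (P1,B1) ✓  (P1,B5) ✓  (P2,B3) ✓  (P4,B3) ✓  (P5,B2) ✗  (P6,B1) ✗  (P7,B4) ✓
Counterexamples (restrictor pairs failing the scope): 2.

2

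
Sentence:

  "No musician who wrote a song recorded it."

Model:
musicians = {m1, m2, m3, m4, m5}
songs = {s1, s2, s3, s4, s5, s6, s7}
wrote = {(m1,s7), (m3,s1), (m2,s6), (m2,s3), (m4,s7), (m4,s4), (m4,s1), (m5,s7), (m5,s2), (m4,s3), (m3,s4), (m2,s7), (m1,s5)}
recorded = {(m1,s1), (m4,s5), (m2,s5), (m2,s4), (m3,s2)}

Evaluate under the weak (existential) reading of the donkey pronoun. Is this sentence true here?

"it" takes "a song" as antecedent — a donkey pronoun bound across the clause boundary.
Truth condition: for no (m,s) with wrote(m,s) does recorded(m,s) hold.
Restrictor pairs — does the scope hold? (m1,s5):fails  (m1,s7):fails  (m2,s3):fails  (m2,s6):fails  (m2,s7):fails  (m3,s1):fails  (m3,s4):fails  (m4,s1):fails  (m4,s3):fails  (m4,s4):fails  (m4,s7):fails  (m5,s2):fails  (m5,s7):fails
Scope holds for no restrictor pair, so the sentence is true.

True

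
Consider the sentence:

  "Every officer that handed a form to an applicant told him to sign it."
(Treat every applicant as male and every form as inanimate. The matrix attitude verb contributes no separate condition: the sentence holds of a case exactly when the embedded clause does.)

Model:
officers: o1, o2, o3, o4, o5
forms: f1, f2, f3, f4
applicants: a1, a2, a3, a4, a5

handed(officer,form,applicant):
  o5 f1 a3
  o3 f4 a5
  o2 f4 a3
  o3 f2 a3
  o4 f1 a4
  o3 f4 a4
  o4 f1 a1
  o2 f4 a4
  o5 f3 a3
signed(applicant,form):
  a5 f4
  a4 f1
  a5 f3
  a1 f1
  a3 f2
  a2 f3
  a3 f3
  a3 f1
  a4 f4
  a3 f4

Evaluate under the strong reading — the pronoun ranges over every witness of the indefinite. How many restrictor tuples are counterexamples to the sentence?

0

"him" takes "an applicant" as antecedent and "it" takes "a form"; both are donkey pronouns co-varying with the restrictor.
Strong reading: for every (o,f,a) with handed(o,f,a), signed(a,f).
Restrictor triples: (o2,f4,a3)→signed(a3,f4) ✓  (o2,f4,a4)→signed(a4,f4) ✓  (o3,f2,a3)→signed(a3,f2) ✓  (o3,f4,a4)→signed(a4,f4) ✓  (o3,f4,a5)→signed(a5,f4) ✓  (o4,f1,a1)→signed(a1,f1) ✓  (o4,f1,a4)→signed(a4,f1) ✓  (o5,f1,a3)→signed(a3,f1) ✓  (o5,f3,a3)→signed(a3,f3) ✓
Counterexamples (restrictor triples failing the scope): 0.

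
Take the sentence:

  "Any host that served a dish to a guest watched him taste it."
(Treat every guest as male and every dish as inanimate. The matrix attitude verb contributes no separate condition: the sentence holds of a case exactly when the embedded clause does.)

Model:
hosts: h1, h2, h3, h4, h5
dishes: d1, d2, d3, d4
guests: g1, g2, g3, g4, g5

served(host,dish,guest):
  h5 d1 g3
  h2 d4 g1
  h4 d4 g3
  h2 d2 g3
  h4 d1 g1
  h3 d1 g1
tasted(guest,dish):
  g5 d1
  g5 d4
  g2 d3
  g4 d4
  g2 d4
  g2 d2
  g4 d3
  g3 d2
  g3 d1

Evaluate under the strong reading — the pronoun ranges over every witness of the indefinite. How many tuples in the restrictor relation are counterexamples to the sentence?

"him" takes "a guest" as antecedent and "it" takes "a dish"; both are donkey pronouns co-varying with the restrictor.
Strong reading: for every (h,d,g) with served(h,d,g), tasted(g,d).
Restrictor triples: (h2,d2,g3)→tasted(g3,d2) ✓  (h2,d4,g1)→tasted(g1,d4) ✗  (h3,d1,g1)→tasted(g1,d1) ✗  (h4,d1,g1)→tasted(g1,d1) ✗  (h4,d4,g3)→tasted(g3,d4) ✗  (h5,d1,g3)→tasted(g3,d1) ✓
Counterexamples (restrictor triples failing the scope): 4.

4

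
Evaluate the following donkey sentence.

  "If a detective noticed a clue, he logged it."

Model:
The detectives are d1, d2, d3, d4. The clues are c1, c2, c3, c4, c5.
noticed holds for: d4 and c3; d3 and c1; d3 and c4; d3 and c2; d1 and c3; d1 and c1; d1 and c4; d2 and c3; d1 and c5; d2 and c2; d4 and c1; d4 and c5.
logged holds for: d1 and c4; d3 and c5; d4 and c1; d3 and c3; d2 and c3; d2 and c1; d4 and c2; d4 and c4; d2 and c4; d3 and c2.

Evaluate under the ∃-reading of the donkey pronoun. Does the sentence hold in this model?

True

"it" takes "a clue" as antecedent — a donkey pronoun bound across the clause boundary.
Weak reading: every detective d with some noticed-clue has at least one noticed-clue c such that logged(d,c).
Per detective: d1:✓  d2:✓  d3:✓  d4:✓
Every detective in the restrictor has a witness.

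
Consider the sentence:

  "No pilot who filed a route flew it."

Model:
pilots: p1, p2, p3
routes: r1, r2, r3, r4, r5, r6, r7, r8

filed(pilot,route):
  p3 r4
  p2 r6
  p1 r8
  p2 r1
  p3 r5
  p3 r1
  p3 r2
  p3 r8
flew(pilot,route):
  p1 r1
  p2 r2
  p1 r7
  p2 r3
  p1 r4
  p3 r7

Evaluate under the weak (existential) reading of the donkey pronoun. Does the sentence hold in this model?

True

"it" takes "a route" as antecedent — a donkey pronoun bound across the clause boundary.
Truth condition: for no (p,r) with filed(p,r) does flew(p,r) hold.
Restrictor pairs — does the scope hold? (p1,r8):fails  (p2,r1):fails  (p2,r6):fails  (p3,r1):fails  (p3,r2):fails  (p3,r4):fails  (p3,r5):fails  (p3,r8):fails
Scope holds for no restrictor pair, so the sentence is true.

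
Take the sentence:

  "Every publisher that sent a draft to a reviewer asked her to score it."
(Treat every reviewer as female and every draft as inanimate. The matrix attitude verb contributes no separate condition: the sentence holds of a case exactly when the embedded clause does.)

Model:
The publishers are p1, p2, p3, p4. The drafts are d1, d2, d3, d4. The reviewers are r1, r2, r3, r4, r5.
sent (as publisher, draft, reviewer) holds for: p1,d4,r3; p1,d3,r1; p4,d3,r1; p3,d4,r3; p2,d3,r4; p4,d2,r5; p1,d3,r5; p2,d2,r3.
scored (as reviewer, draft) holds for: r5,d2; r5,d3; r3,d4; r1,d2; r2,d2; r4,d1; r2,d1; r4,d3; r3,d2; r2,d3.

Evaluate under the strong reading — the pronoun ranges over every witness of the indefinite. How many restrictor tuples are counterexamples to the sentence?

2

"her" takes "a reviewer" as antecedent and "it" takes "a draft"; both are donkey pronouns co-varying with the restrictor.
Strong reading: for every (p,d,r) with sent(p,d,r), scored(r,d).
Restrictor triples: (p1,d3,r1)→scored(r1,d3) ✗  (p1,d3,r5)→scored(r5,d3) ✓  (p1,d4,r3)→scored(r3,d4) ✓  (p2,d2,r3)→scored(r3,d2) ✓  (p2,d3,r4)→scored(r4,d3) ✓  (p3,d4,r3)→scored(r3,d4) ✓  (p4,d2,r5)→scored(r5,d2) ✓  (p4,d3,r1)→scored(r1,d3) ✗
Counterexamples (restrictor triples failing the scope): 2.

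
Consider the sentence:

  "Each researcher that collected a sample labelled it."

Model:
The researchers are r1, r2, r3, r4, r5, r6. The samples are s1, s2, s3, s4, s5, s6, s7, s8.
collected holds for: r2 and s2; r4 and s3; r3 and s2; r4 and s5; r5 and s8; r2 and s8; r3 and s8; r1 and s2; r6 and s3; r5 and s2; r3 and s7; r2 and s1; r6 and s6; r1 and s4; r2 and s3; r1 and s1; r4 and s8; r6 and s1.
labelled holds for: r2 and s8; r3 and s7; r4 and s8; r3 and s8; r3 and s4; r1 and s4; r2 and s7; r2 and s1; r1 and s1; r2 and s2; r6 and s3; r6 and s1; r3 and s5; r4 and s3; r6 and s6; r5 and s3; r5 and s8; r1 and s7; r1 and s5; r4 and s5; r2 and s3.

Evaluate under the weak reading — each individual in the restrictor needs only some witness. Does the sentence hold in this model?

"it" takes "a sample" as antecedent — a donkey pronoun bound across the clause boundary.
Weak reading: every researcher r with some collected-sample has at least one collected-sample s such that labelled(r,s).
Per researcher: r1:✓  r2:✓  r3:✓  r4:✓  r5:✓  r6:✓
Every researcher in the restrictor has a witness.

True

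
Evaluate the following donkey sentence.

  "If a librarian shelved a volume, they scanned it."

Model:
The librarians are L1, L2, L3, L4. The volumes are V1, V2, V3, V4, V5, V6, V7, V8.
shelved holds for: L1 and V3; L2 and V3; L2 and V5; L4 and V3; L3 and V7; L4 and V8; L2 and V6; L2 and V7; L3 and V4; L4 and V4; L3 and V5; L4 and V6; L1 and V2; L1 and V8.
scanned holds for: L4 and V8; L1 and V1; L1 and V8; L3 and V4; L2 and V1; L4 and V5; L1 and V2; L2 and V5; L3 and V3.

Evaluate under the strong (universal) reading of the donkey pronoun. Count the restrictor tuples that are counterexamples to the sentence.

"it" takes "a volume" as antecedent — a donkey pronoun bound across the clause boundary.
Strong reading: for every (l,v) with shelved(l,v), scanned(l,v).
Restrictor pairs: (L1,V2) ✓  (L1,V3) ✗  (L1,V8) ✓  (L2,V3) ✗  (L2,V5) ✓  (L2,V6) ✗  (L2,V7) ✗  (L3,V4) ✓  (L3,V5) ✗  (L3,V7) ✗  (L4,V3) ✗  (L4,V4) ✗  (L4,V6) ✗  (L4,V8) ✓
Counterexamples (restrictor pairs failing the scope): 9.

9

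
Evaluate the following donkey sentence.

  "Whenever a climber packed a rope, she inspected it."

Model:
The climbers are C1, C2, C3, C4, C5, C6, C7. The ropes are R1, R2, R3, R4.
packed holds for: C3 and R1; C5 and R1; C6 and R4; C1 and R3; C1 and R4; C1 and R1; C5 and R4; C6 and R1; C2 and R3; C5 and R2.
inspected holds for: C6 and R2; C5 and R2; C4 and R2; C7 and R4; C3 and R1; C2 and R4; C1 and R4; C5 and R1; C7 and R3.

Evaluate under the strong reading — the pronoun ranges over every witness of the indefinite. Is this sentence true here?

False

"it" takes "a rope" as antecedent — a donkey pronoun bound across the clause boundary.
Strong reading: for every (c,r) with packed(c,r), inspected(c,r).
Restrictor pairs: (C1,R1) ✗  (C1,R3) ✗  (C1,R4) ✓  (C2,R3) ✗  (C3,R1) ✓  (C5,R1) ✓  (C5,R2) ✓  (C5,R4) ✗  (C6,R1) ✗  (C6,R4) ✗
Counterexample: (C1,R1) is in packed but fails the scope.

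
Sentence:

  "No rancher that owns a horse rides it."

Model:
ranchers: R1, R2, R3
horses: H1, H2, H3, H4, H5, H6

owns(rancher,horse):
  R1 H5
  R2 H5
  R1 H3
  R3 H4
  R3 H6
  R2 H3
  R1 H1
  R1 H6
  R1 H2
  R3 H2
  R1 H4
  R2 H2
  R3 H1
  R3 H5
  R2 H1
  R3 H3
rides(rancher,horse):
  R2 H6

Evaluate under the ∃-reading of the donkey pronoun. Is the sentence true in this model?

True

"it" takes "a horse" as antecedent — a donkey pronoun bound across the clause boundary.
Truth condition: for no (r,h) with owns(r,h) does rides(r,h) hold.
Restrictor pairs — does the scope hold? (R1,H1):fails  (R1,H2):fails  (R1,H3):fails  (R1,H4):fails  (R1,H5):fails  (R1,H6):fails  (R2,H1):fails  (R2,H2):fails  (R2,H3):fails  (R2,H5):fails  (R3,H1):fails  (R3,H2):fails  (R3,H3):fails  (R3,H4):fails  (R3,H5):fails  (R3,H6):fails
Scope holds for no restrictor pair, so the sentence is true.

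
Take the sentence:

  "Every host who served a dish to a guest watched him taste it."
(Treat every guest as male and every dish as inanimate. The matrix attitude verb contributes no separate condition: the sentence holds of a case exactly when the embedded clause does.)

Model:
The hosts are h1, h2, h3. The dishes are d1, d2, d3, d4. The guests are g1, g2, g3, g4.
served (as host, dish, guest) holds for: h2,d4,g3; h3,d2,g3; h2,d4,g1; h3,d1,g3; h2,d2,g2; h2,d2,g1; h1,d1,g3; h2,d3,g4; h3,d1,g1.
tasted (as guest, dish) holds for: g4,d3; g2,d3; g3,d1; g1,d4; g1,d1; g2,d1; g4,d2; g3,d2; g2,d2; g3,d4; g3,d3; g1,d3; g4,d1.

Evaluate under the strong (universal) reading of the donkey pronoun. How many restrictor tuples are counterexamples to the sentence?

1

"him" takes "a guest" as antecedent and "it" takes "a dish"; both are donkey pronouns co-varying with the restrictor.
Strong reading: for every (h,d,g) with served(h,d,g), tasted(g,d).
Restrictor triples: (h1,d1,g3)→tasted(g3,d1) ✓  (h2,d2,g1)→tasted(g1,d2) ✗  (h2,d2,g2)→tasted(g2,d2) ✓  (h2,d3,g4)→tasted(g4,d3) ✓  (h2,d4,g1)→tasted(g1,d4) ✓  (h2,d4,g3)→tasted(g3,d4) ✓  (h3,d1,g1)→tasted(g1,d1) ✓  (h3,d1,g3)→tasted(g3,d1) ✓  (h3,d2,g3)→tasted(g3,d2) ✓
Counterexamples (restrictor triples failing the scope): 1.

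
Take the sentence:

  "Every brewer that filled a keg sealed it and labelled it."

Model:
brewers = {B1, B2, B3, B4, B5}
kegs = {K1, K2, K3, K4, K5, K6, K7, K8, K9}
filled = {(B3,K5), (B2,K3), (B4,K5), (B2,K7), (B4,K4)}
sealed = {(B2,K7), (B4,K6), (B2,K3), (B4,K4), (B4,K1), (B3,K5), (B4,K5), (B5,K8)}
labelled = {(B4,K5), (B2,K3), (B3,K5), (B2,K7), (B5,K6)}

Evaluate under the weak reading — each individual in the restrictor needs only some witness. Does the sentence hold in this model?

"it" takes "a keg" as antecedent — a donkey pronoun bound across the clause boundary.
Weak reading: every brewer b with some filled-keg has at least one filled-keg k such that sealed(b,k) ∧ labelled(b,k).
Per brewer: B2:✓  B3:✓  B4:✓
Every brewer in the restrictor has a witness.

True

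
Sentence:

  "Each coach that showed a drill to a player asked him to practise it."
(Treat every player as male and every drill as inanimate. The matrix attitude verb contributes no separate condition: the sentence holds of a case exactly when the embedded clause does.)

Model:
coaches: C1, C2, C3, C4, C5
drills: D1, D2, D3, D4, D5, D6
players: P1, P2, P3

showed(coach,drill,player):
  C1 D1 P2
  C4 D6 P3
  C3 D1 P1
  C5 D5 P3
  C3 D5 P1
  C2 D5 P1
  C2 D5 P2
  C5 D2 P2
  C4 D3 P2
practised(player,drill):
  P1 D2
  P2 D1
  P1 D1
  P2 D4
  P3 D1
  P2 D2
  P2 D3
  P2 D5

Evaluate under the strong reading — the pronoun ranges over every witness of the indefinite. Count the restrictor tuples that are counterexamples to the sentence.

"him" takes "a player" as antecedent and "it" takes "a drill"; both are donkey pronouns co-varying with the restrictor.
Strong reading: for every (c,d,p) with showed(c,d,p), practised(p,d).
Restrictor triples: (C1,D1,P2)→practised(P2,D1) ✓  (C2,D5,P1)→practised(P1,D5) ✗  (C2,D5,P2)→practised(P2,D5) ✓  (C3,D1,P1)→practised(P1,D1) ✓  (C3,D5,P1)→practised(P1,D5) ✗  (C4,D3,P2)→practised(P2,D3) ✓  (C4,D6,P3)→practised(P3,D6) ✗  (C5,D2,P2)→practised(P2,D2) ✓  (C5,D5,P3)→practised(P3,D5) ✗
Counterexamples (restrictor triples failing the scope): 4.

4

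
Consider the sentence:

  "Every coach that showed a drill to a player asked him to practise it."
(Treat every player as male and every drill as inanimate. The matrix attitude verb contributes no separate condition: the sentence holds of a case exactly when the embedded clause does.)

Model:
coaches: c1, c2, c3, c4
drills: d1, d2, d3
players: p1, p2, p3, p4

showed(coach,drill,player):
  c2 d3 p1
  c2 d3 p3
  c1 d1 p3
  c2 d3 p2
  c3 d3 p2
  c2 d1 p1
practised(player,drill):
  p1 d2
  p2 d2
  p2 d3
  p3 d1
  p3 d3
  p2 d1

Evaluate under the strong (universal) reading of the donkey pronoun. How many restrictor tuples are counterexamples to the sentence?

2

"him" takes "a player" as antecedent and "it" takes "a drill"; both are donkey pronouns co-varying with the restrictor.
Strong reading: for every (c,d,p) with showed(c,d,p), practised(p,d).
Restrictor triples: (c1,d1,p3)→practised(p3,d1) ✓  (c2,d1,p1)→practised(p1,d1) ✗  (c2,d3,p1)→practised(p1,d3) ✗  (c2,d3,p2)→practised(p2,d3) ✓  (c2,d3,p3)→practised(p3,d3) ✓  (c3,d3,p2)→practised(p2,d3) ✓
Counterexamples (restrictor triples failing the scope): 2.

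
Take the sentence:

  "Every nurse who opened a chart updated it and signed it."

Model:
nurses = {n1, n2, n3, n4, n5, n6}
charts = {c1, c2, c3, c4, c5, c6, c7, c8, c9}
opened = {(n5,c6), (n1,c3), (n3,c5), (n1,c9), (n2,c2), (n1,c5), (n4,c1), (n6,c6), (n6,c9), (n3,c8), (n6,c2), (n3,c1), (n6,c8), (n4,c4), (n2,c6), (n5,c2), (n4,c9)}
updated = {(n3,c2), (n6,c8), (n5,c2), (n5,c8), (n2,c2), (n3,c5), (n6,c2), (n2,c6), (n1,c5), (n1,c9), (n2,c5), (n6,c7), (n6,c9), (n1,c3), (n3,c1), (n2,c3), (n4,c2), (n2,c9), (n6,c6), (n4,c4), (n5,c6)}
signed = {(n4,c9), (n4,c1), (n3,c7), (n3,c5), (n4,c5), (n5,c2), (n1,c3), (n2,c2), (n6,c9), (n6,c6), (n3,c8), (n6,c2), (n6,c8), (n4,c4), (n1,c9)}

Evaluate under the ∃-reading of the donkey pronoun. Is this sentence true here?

True

"it" takes "a chart" as antecedent — a donkey pronoun bound across the clause boundary.
Weak reading: every nurse n with some opened-chart has at least one opened-chart c such that updated(n,c) ∧ signed(n,c).
Per nurse: n1:✓  n2:✓  n3:✓  n4:✓  n5:✓  n6:✓
Every nurse in the restrictor has a witness.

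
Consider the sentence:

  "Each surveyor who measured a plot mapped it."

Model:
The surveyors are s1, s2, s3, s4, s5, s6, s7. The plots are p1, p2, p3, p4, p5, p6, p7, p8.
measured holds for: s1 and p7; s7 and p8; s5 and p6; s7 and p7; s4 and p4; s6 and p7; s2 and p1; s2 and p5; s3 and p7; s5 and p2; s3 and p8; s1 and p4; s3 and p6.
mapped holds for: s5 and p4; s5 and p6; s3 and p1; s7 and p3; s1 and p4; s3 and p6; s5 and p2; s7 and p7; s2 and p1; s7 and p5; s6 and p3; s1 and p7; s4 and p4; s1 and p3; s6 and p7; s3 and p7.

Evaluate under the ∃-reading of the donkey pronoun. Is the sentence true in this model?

"it" takes "a plot" as antecedent — a donkey pronoun bound across the clause boundary.
Weak reading: every surveyor s with some measured-plot has at least one measured-plot p such that mapped(s,p).
Per surveyor: s1:✓  s2:✓  s3:✓  s4:✓  s5:✓  s6:✓  s7:✓
Every surveyor in the restrictor has a witness.

True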